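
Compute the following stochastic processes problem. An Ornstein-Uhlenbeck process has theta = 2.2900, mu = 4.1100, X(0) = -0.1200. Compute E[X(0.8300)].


E[X(t)] = mu + (X(0) - mu)*exp(-theta*t)
= 4.1100 + (-0.1200 - 4.1100)*exp(-2.2900*0.8300)
= 4.1100 + -4.2300 * 0.1495
= 3.4778

3.4778


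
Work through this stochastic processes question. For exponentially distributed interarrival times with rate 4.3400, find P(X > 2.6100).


P(X > t) = exp(-lambda * t)
= exp(-4.3400 * 2.6100)
= exp(-11.3274) = 1.2039e-05

1.2039e-05


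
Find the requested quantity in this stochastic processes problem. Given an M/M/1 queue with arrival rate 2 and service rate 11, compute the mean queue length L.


rho = 2/11 = 0.1818
L = rho/(1-rho)
= 0.1818/0.8182
= 0.2222

0.2222


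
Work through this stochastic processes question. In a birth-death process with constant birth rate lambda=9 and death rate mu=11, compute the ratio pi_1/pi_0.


For birth-death process, pi_n/pi_0 = (lambda/mu)^n
= (9/11)^1
= 0.8182

0.8182


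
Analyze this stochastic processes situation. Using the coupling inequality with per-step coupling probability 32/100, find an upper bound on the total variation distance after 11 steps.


TV distance bound <= (1-delta)^n
= (1 - 0.3200)^11
= 0.6800^11
= 0.0144

0.0144


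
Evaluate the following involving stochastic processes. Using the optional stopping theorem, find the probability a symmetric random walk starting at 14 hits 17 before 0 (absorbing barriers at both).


By optional stopping theorem: E(M at tau) = M(0) = 14
P(hit 17)*17 + P(hit 0)*0 = 14
P(hit 17) = (14 - 0)/(17 - 0) = 14/17 = 0.8235

0.8235


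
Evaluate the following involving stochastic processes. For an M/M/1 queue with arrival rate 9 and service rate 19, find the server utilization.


rho = lambda/mu
= 9/19
= 0.4737

0.4737


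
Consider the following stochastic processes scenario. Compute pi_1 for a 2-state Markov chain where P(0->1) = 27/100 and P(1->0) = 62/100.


Stationary distribution: pi_0 = p10/(p01+p10), pi_1 = p01/(p01+p10)
p01 = 0.2700, p10 = 0.6200
pi_1 = 0.3034

0.3034


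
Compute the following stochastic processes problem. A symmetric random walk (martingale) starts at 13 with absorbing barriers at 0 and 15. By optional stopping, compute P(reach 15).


By optional stopping theorem: E(M at tau) = M(0) = 13
P(hit 15)*15 + P(hit 0)*0 = 13
P(hit 15) = (13 - 0)/(15 - 0) = 13/15 = 0.8667

0.8667


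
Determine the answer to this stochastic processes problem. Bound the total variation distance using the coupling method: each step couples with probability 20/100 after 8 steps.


TV distance bound <= (1-delta)^n
= (1 - 0.2000)^8
= 0.8000^8
= 0.1678

0.1678


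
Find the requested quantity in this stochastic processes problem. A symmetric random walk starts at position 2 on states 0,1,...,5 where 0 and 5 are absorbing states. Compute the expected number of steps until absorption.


For symmetric RW on 0,...,N with absorbing barriers, E(i) = i*(N-i)
E(2) = 2 * 3 = 6

6


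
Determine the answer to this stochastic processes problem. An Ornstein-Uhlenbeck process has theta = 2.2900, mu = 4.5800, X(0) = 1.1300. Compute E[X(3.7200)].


E[X(t)] = mu + (X(0) - mu)*exp(-theta*t)
= 4.5800 + (1.1300 - 4.5800)*exp(-2.2900*3.7200)
= 4.5800 + -3.4500 * 1.9968e-04
= 4.5793

4.5793


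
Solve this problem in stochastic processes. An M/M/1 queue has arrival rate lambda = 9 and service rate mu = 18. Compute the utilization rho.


rho = lambda/mu
= 9/18
= 0.5000

0.5000


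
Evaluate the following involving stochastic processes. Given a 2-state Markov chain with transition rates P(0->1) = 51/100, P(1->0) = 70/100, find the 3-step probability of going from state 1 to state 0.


Computing P^3 by matrix multiplication.
P = [[0.4900, 0.5100], [0.7000, 0.3000]]
After raising P to the power 3:
P^3(1,0) = 0.5839

0.5839


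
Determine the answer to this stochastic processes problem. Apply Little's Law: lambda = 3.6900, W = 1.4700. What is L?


Little's Law: L = lambda * W
= 3.6900 * 1.4700
= 5.4243

5.4243


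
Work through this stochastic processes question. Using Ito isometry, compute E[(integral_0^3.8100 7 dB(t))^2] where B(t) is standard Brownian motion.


By Ito isometry: E[(int f dB)^2] = int f^2 dt
= 7^2 * 3.8100
= 49 * 3.8100 = 186.6900

186.6900


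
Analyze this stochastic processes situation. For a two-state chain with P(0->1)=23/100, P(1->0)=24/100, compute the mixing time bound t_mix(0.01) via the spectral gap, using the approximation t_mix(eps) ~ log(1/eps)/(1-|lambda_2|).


lambda_2 = |1 - p01 - p10| = |1 - 0.2300 - 0.2400| = 0.5300
t_mix ~ log(1/eps)/(1 - |lambda_2|)
= log(100)/(1 - 0.5300) = 4.6052/0.4700
= 9.7982

9.7982


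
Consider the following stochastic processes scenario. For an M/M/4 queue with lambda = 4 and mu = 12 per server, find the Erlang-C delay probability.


a = lambda/mu = 0.3333
rho = a/c = 0.0833
Erlang-C formula applied:
C(c,a) = 4.0209e-04

4.0209e-04


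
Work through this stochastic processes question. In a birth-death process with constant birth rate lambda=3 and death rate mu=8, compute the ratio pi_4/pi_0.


For birth-death process, pi_n/pi_0 = (lambda/mu)^n
= (3/8)^4
= 0.0198

0.0198


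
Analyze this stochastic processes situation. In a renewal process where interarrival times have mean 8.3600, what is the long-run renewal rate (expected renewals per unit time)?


Long-run renewal rate = 1/E(X)
= 1/8.3600
= 0.1196

0.1196


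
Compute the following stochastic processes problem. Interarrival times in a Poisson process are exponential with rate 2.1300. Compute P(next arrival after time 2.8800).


P(X > t) = exp(-lambda * t)
= exp(-2.1300 * 2.8800)
= exp(-6.1344) = 0.0022

0.0022


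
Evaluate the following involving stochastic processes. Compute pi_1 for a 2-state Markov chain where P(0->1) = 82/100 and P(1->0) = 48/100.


Stationary distribution: pi_0 = p10/(p01+p10), pi_1 = p01/(p01+p10)
p01 = 0.8200, p10 = 0.4800
pi_1 = 0.6308

0.6308


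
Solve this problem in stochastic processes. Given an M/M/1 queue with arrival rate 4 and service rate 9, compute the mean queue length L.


rho = 4/9 = 0.4444
L = rho/(1-rho)
= 0.4444/0.5556
= 0.8000

0.8000


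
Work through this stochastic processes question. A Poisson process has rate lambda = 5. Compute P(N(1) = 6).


P(N(t)=k) = (lambda*t)^k * exp(-lambda*t) / k!
lambda*t = 5
= 5^6 * exp(-5) / 6!
= 15625 * 0.0067 / 720
= 0.1462

0.1462


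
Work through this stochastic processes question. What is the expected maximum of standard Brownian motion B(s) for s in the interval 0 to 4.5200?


E(max B(s)) = sqrt(2t/pi)
= sqrt(2*4.5200/pi)
= sqrt(2.8775)
= 1.6963

1.6963


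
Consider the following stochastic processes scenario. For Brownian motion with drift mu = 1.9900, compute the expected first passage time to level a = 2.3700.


Expected first passage time = a/mu
= 2.3700/1.9900
= 1.1910

1.1910


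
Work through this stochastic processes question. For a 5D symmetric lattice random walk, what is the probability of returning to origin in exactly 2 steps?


P(return in 2 steps) = P(reverse first step) = 1/(2d)
= 1/10
= 0.1000

0.1000


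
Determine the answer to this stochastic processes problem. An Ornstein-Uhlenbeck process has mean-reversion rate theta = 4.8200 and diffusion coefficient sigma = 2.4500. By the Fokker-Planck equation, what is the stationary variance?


Stationary variance = sigma^2 / (2*theta)
= 2.4500^2 / (2*4.8200)
= 6.0025 / 9.6400
= 0.6227

0.6227


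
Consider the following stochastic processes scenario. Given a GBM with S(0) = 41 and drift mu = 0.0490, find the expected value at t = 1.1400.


E[S(t)] = S(0) * exp(mu * t)
= 41 * exp(0.0490 * 1.1400)
= 41 * 1.0574
= 43.3554

43.3554


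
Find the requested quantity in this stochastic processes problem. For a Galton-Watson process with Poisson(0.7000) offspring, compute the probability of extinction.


Since mu = 0.7000 <= 1, extinction probability = 1.

1.0000


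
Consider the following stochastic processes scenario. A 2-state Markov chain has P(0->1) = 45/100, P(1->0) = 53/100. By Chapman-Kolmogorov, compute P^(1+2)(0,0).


P^3 = P^1 * P^2
Computing via matrix multiplication of the transition matrix.
Entry (0,0) of P^3 = 0.5408

0.5408


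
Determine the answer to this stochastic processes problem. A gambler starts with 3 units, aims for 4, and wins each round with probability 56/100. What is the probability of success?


Gambler's ruin formula:
r = q/p = 0.4400/0.5600 = 0.7857
P(win) = (1 - r^i)/(1 - r^N)
= (1 - 0.7857^3)/(1 - 0.7857^4)
= 0.8321

0.8321


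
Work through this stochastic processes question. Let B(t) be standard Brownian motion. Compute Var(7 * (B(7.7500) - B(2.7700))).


Var(alpha*(B(t)-B(s))) = alpha^2 * (t-s)
= 7^2 * (7.7500 - 2.7700)
= 49 * 4.9800
= 244.0200

244.0200


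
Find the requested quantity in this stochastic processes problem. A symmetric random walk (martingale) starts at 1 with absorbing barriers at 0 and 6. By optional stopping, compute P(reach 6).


By optional stopping theorem: E(M at tau) = M(0) = 1
P(hit 6)*6 + P(hit 0)*0 = 1
P(hit 6) = (1 - 0)/(6 - 0) = 1/6 = 0.1667

0.1667


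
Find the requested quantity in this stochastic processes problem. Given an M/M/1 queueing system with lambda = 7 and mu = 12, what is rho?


rho = lambda/mu
= 7/12
= 0.5833

0.5833


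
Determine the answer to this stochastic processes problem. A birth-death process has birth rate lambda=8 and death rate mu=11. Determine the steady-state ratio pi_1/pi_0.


For birth-death process, pi_n/pi_0 = (lambda/mu)^n
= (8/11)^1
= 0.7273

0.7273


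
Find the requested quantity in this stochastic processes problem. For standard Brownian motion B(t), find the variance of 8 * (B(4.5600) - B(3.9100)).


Var(alpha*(B(t)-B(s))) = alpha^2 * (t-s)
= 8^2 * (4.5600 - 3.9100)
= 64 * 0.6500
= 41.6000

41.6000


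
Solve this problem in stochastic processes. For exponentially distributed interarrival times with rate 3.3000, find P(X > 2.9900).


P(X > t) = exp(-lambda * t)
= exp(-3.3000 * 2.9900)
= exp(-9.8670) = 5.1858e-05

5.1858e-05


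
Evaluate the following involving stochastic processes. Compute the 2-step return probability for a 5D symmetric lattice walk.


P(return in 2 steps) = P(reverse first step) = 1/(2d)
= 1/10
= 0.1000

0.1000


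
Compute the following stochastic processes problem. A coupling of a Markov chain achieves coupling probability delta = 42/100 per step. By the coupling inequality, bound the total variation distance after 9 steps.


TV distance bound <= (1-delta)^n
= (1 - 0.4200)^9
= 0.5800^9
= 0.0074

0.0074


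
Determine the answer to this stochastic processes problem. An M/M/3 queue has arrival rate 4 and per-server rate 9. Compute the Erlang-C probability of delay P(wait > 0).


a = lambda/mu = 0.4444
rho = a/c = 0.1481
Erlang-C formula applied:
C(c,a) = 0.0110

0.0110


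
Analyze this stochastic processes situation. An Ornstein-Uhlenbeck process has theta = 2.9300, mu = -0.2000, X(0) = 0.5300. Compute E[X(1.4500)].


E[X(t)] = mu + (X(0) - mu)*exp(-theta*t)
= -0.2000 + (0.5300 - -0.2000)*exp(-2.9300*1.4500)
= -0.2000 + 0.7300 * 0.0143
= -0.1896

-0.1896


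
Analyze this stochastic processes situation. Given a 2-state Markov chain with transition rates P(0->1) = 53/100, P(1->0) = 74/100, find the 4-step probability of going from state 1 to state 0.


Computing P^4 by matrix multiplication.
P = [[0.4700, 0.5300], [0.7400, 0.2600]]
After raising P to the power 4:
P^4(1,0) = 0.5796

0.5796


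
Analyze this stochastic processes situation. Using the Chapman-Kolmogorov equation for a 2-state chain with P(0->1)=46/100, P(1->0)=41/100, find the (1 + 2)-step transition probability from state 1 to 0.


P^3 = P^1 * P^2
Computing via matrix multiplication of the transition matrix.
Entry (1,0) of P^3 = 0.4702

0.4702


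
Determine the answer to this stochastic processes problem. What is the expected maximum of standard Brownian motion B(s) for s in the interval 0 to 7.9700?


E(max B(s)) = sqrt(2t/pi)
= sqrt(2*7.9700/pi)
= sqrt(5.0739)
= 2.2525

2.2525


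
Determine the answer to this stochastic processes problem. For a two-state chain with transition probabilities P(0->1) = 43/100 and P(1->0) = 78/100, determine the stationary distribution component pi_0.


Stationary distribution: pi_0 = p10/(p01+p10), pi_1 = p01/(p01+p10)
p01 = 0.4300, p10 = 0.7800
pi_0 = 0.6446

0.6446


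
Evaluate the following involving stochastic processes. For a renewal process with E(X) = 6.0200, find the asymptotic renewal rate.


Long-run renewal rate = 1/E(X)
= 1/6.0200
= 0.1661

0.1661


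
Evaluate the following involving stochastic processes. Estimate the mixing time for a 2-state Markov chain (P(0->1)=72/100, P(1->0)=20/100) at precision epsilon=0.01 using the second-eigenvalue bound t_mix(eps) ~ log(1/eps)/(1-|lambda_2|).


lambda_2 = |1 - p01 - p10| = |1 - 0.7200 - 0.2000| = 0.0800
t_mix ~ log(1/eps)/(1 - |lambda_2|)
= log(100)/(1 - 0.0800) = 4.6052/0.9200
= 5.0056

5.0056


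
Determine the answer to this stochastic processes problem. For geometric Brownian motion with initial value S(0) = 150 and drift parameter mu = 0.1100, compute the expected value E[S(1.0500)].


E[S(t)] = S(0) * exp(mu * t)
= 150 * exp(0.1100 * 1.0500)
= 150 * 1.1224
= 168.3652

168.3652


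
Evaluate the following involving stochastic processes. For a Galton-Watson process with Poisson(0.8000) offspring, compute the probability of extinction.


Since mu = 0.8000 <= 1, extinction probability = 1.

1.0000


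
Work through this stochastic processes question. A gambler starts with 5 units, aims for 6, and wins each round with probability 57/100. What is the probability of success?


Gambler's ruin formula:
r = q/p = 0.4300/0.5700 = 0.7544
P(win) = (1 - r^i)/(1 - r^N)
= (1 - 0.7544^5)/(1 - 0.7544^6)
= 0.9264

0.9264


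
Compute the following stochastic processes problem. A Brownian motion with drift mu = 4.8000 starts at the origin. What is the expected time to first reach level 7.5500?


Expected first passage time = a/mu
= 7.5500/4.8000
= 1.5729

1.5729


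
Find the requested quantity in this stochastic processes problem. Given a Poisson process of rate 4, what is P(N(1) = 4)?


P(N(t)=k) = (lambda*t)^k * exp(-lambda*t) / k!
lambda*t = 4
= 4^4 * exp(-4) / 4!
= 256 * 0.0183 / 24
= 0.1954

0.1954


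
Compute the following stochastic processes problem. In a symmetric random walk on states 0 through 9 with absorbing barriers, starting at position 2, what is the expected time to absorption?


For symmetric RW on 0,...,N with absorbing barriers, E(i) = i*(N-i)
E(2) = 2 * 7 = 14

14


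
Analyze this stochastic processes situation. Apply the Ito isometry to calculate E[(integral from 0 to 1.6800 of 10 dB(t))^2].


By Ito isometry: E[(int f dB)^2] = int f^2 dt
= 10^2 * 1.6800
= 100 * 1.6800 = 168.0000

168.0000


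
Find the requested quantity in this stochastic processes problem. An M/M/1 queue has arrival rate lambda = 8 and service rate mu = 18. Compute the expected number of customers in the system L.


rho = 8/18 = 0.4444
L = rho/(1-rho)
= 0.4444/0.5556
= 0.8000

0.8000


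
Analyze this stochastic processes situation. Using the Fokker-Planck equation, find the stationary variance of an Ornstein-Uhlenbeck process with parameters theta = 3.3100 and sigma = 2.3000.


Stationary variance = sigma^2 / (2*theta)
= 2.3000^2 / (2*3.3100)
= 5.2900 / 6.6200
= 0.7991

0.7991


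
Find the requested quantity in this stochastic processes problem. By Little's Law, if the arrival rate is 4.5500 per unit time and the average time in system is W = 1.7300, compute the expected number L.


Little's Law: L = lambda * W
= 4.5500 * 1.7300
= 7.8715

7.8715


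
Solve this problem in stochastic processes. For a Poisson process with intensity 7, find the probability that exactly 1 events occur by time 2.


P(N(t)=k) = (lambda*t)^k * exp(-lambda*t) / k!
lambda*t = 14
= 14^1 * exp(-14) / 1!
= 14 * 8.3153e-07 / 1
= 1.1641e-05

1.1641e-05


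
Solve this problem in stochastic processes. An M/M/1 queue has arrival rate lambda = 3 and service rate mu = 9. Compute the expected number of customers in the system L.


rho = 3/9 = 0.3333
L = rho/(1-rho)
= 0.3333/0.6667
= 0.5000

0.5000


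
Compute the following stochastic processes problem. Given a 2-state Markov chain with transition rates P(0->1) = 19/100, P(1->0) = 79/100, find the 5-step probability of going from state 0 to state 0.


Computing P^5 by matrix multiplication.
P = [[0.8100, 0.1900], [0.7900, 0.2100]]
After raising P to the power 5:
P^5(0,0) = 0.8061

0.8061


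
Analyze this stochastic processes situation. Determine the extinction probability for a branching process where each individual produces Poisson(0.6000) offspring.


Since mu = 0.6000 <= 1, extinction probability = 1.

1.0000


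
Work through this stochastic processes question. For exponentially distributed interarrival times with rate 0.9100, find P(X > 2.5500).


P(X > t) = exp(-lambda * t)
= exp(-0.9100 * 2.5500)
= exp(-2.3205) = 0.0982

0.0982


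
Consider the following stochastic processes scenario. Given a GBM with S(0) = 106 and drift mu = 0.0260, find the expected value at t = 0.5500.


E[S(t)] = S(0) * exp(mu * t)
= 106 * exp(0.0260 * 0.5500)
= 106 * 1.0144
= 107.5267

107.5267


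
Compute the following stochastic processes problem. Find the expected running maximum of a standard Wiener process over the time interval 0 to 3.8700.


E(max B(s)) = sqrt(2t/pi)
= sqrt(2*3.8700/pi)
= sqrt(2.4637)
= 1.5696

1.5696


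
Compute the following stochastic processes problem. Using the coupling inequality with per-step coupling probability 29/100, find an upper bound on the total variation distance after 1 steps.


TV distance bound <= (1-delta)^n
= (1 - 0.2900)^1
= 0.7100^1
= 0.7100

0.7100


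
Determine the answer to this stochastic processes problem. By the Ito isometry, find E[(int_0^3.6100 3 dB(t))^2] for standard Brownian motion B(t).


By Ito isometry: E[(int f dB)^2] = int f^2 dt
= 3^2 * 3.6100
= 9 * 3.6100 = 32.4900

32.4900


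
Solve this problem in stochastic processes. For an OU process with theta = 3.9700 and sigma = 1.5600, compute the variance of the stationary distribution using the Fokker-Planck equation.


Stationary variance = sigma^2 / (2*theta)
= 1.5600^2 / (2*3.9700)
= 2.4336 / 7.9400
= 0.3065

0.3065


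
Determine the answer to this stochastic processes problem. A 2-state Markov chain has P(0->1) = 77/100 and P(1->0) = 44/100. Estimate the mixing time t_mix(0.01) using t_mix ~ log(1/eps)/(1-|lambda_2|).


lambda_2 = |1 - p01 - p10| = |1 - 0.7700 - 0.4400| = 0.2100
t_mix ~ log(1/eps)/(1 - |lambda_2|)
= log(100)/(1 - 0.2100) = 4.6052/0.7900
= 5.8293

5.8293


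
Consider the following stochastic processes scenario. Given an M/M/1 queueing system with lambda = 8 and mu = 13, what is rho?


rho = lambda/mu
= 8/13
= 0.6154

0.6154


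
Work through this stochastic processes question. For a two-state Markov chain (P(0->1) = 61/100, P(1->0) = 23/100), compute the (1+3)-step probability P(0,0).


P^4 = P^1 * P^3
Computing via matrix multiplication of the transition matrix.
Entry (0,0) of P^4 = 0.2743

0.2743


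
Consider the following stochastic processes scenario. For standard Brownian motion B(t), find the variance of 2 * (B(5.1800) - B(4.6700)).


Var(alpha*(B(t)-B(s))) = alpha^2 * (t-s)
= 2^2 * (5.1800 - 4.6700)
= 4 * 0.5100
= 2.0400

2.0400


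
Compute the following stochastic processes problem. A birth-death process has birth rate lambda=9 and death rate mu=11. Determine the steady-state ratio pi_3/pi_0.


For birth-death process, pi_n/pi_0 = (lambda/mu)^n
= (9/11)^3
= 0.5477

0.5477


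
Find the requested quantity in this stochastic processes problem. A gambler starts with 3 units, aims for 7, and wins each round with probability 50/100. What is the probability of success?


p = 1/2: P(win) = i/N = 3/7
= 0.4286

0.4286


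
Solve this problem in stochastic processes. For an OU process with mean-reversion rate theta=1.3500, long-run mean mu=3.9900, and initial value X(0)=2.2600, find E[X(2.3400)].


E[X(t)] = mu + (X(0) - mu)*exp(-theta*t)
= 3.9900 + (2.2600 - 3.9900)*exp(-1.3500*2.3400)
= 3.9900 + -1.7300 * 0.0425
= 3.9165

3.9165


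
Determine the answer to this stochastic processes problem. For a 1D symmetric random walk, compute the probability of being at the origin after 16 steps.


P(S(16) = 0) = C(16,8) / 4^8
= 12870 / 65536
= 0.1964

0.1964


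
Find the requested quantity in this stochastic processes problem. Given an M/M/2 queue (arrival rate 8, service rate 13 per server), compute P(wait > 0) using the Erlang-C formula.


a = lambda/mu = 0.6154
rho = a/c = 0.3077
Erlang-C formula applied:
C(c,a) = 0.1448

0.1448


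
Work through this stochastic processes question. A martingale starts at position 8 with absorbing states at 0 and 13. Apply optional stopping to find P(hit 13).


By optional stopping theorem: E(M at tau) = M(0) = 8
P(hit 13)*13 + P(hit 0)*0 = 8
P(hit 13) = (8 - 0)/(13 - 0) = 8/13 = 0.6154

0.6154


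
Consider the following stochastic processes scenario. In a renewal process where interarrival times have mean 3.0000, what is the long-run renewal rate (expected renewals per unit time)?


Long-run renewal rate = 1/E(X)
= 1/3.0000
= 0.3333

0.3333


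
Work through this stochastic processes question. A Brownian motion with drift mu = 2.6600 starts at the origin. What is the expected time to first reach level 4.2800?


Expected first passage time = a/mu
= 4.2800/2.6600
= 1.6090

1.6090


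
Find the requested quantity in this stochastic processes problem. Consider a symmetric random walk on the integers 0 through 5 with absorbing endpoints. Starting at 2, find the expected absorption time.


For symmetric RW on 0,...,N with absorbing barriers, E(i) = i*(N-i)
E(2) = 2 * 3 = 6

6


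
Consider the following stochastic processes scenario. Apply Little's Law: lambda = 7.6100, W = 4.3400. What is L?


Little's Law: L = lambda * W
= 7.6100 * 4.3400
= 33.0274

33.0274


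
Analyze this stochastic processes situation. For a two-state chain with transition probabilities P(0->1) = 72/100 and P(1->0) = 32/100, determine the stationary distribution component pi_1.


Stationary distribution: pi_0 = p10/(p01+p10), pi_1 = p01/(p01+p10)
p01 = 0.7200, p10 = 0.3200
pi_1 = 0.6923

0.6923


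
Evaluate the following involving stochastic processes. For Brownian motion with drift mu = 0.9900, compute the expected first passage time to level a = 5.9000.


Expected first passage time = a/mu
= 5.9000/0.9900
= 5.9596

5.9596


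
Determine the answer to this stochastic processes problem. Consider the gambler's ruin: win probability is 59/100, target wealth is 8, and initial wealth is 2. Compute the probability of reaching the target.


Gambler's ruin formula:
r = q/p = 0.4100/0.5900 = 0.6949
P(win) = (1 - r^i)/(1 - r^N)
= (1 - 0.6949^2)/(1 - 0.6949^8)
= 0.5468

0.5468


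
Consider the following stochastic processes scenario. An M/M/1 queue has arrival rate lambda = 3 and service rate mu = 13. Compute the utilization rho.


rho = lambda/mu
= 3/13
= 0.2308

0.2308


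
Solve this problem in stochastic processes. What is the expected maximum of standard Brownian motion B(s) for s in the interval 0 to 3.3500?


E(max B(s)) = sqrt(2t/pi)
= sqrt(2*3.3500/pi)
= sqrt(2.1327)
= 1.4604

1.4604


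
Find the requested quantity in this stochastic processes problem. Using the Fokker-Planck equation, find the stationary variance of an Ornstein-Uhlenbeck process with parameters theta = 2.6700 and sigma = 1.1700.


Stationary variance = sigma^2 / (2*theta)
= 1.1700^2 / (2*2.6700)
= 1.3689 / 5.3400
= 0.2563

0.2563


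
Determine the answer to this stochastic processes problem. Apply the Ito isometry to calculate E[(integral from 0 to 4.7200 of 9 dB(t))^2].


By Ito isometry: E[(int f dB)^2] = int f^2 dt
= 9^2 * 4.7200
= 81 * 4.7200 = 382.3200

382.3200


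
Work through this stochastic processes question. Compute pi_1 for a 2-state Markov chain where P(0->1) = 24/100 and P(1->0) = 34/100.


Stationary distribution: pi_0 = p10/(p01+p10), pi_1 = p01/(p01+p10)
p01 = 0.2400, p10 = 0.3400
pi_1 = 0.4138

0.4138


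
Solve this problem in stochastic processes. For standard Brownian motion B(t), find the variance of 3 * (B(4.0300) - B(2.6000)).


Var(alpha*(B(t)-B(s))) = alpha^2 * (t-s)
= 3^2 * (4.0300 - 2.6000)
= 9 * 1.4300
= 12.8700

12.8700


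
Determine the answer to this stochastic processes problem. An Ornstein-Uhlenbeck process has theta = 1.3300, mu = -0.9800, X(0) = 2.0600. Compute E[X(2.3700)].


E[X(t)] = mu + (X(0) - mu)*exp(-theta*t)
= -0.9800 + (2.0600 - -0.9800)*exp(-1.3300*2.3700)
= -0.9800 + 3.0400 * 0.0428
= -0.8500

-0.8500


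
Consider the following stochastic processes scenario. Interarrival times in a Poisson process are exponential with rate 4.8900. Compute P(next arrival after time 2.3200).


P(X > t) = exp(-lambda * t)
= exp(-4.8900 * 2.3200)
= exp(-11.3448) = 1.1831e-05

1.1831e-05


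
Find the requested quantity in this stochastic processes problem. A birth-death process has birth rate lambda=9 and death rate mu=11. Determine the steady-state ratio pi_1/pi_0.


For birth-death process, pi_n/pi_0 = (lambda/mu)^n
= (9/11)^1
= 0.8182

0.8182


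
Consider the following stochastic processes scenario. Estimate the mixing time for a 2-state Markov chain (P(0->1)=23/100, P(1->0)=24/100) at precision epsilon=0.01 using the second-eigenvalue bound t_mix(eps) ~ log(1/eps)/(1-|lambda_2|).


lambda_2 = |1 - p01 - p10| = |1 - 0.2300 - 0.2400| = 0.5300
t_mix ~ log(1/eps)/(1 - |lambda_2|)
= log(100)/(1 - 0.5300) = 4.6052/0.4700
= 9.7982

9.7982


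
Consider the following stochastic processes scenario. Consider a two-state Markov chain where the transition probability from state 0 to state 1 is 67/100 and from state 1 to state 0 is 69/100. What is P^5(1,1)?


Computing P^5 by matrix multiplication.
P = [[0.3300, 0.6700], [0.6900, 0.3100]]
After raising P to the power 5:
P^5(1,1) = 0.4896

0.4896


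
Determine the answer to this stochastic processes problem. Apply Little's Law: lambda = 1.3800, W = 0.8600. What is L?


Little's Law: L = lambda * W
= 1.3800 * 0.8600
= 1.1868

1.1868


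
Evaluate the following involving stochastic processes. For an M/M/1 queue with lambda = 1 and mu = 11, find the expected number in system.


rho = 1/11 = 0.0909
L = rho/(1-rho)
= 0.0909/0.9091
= 0.1000

0.1000


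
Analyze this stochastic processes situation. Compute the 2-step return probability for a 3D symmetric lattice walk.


P(return in 2 steps) = P(reverse first step) = 1/(2d)
= 1/6
= 0.1667

0.1667


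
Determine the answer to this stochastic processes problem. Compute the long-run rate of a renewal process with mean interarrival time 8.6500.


Long-run renewal rate = 1/E(X)
= 1/8.6500
= 0.1156

0.1156


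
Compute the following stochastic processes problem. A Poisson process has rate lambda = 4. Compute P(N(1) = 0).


P(N(t)=k) = (lambda*t)^k * exp(-lambda*t) / k!
lambda*t = 4
= 4^0 * exp(-4) / 0!
= 1 * 0.0183 / 1
= 0.0183

0.0183


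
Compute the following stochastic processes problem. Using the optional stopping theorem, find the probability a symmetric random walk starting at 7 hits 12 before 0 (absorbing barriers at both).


By optional stopping theorem: E(M at tau) = M(0) = 7
P(hit 12)*12 + P(hit 0)*0 = 7
P(hit 12) = (7 - 0)/(12 - 0) = 7/12 = 0.5833

0.5833


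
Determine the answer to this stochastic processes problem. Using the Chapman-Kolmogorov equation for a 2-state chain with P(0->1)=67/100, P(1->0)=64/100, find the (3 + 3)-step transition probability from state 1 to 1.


P^6 = P^3 * P^3
Computing via matrix multiplication of the transition matrix.
Entry (1,1) of P^6 = 0.5119

0.5119


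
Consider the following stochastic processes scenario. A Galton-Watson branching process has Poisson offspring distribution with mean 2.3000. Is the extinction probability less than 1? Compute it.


Since mu = 2.3000 > 1, extinction prob q < 1.
Solve s = exp(mu*(s-1)) iteratively.
q = 0.1376

0.1376


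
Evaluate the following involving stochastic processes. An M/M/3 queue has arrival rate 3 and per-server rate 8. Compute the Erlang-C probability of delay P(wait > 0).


a = lambda/mu = 0.3750
rho = a/c = 0.1250
Erlang-C formula applied:
C(c,a) = 0.0069

0.0069


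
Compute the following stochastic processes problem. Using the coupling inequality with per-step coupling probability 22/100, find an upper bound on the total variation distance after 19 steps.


TV distance bound <= (1-delta)^n
= (1 - 0.2200)^19
= 0.7800^19
= 0.0089

0.0089


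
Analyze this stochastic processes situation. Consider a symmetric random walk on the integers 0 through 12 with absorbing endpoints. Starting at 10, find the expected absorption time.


For symmetric RW on 0,...,N with absorbing barriers, E(i) = i*(N-i)
E(10) = 10 * 2 = 20

20


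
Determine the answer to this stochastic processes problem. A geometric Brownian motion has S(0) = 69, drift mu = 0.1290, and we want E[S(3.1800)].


E[S(t)] = S(0) * exp(mu * t)
= 69 * exp(0.1290 * 3.1800)
= 69 * 1.5071
= 103.9933

103.9933


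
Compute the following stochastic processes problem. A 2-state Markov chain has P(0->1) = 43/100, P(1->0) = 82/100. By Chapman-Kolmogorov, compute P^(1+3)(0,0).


P^4 = P^1 * P^3
Computing via matrix multiplication of the transition matrix.
Entry (0,0) of P^4 = 0.6573

0.6573


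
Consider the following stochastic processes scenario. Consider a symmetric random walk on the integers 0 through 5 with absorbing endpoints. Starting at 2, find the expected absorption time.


For symmetric RW on 0,...,N with absorbing barriers, E(i) = i*(N-i)
E(2) = 2 * 3 = 6

6


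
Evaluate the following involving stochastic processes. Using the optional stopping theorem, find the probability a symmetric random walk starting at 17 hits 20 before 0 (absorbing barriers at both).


By optional stopping theorem: E(M at tau) = M(0) = 17
P(hit 20)*20 + P(hit 0)*0 = 17
P(hit 20) = (17 - 0)/(20 - 0) = 17/20 = 0.8500

0.8500


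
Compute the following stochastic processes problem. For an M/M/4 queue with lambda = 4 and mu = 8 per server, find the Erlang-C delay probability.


a = lambda/mu = 0.5000
rho = a/c = 0.1250
Erlang-C formula applied:
C(c,a) = 0.0018

0.0018


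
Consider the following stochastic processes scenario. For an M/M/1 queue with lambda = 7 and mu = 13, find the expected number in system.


rho = 7/13 = 0.5385
L = rho/(1-rho)
= 0.5385/0.4615
= 1.1667

1.1667


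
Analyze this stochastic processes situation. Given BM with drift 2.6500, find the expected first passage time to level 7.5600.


Expected first passage time = a/mu
= 7.5600/2.6500
= 2.8528

2.8528


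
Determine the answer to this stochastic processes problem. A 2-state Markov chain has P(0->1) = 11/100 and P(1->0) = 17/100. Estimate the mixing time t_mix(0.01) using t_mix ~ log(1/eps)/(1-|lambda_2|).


lambda_2 = |1 - p01 - p10| = |1 - 0.1100 - 0.1700| = 0.7200
t_mix ~ log(1/eps)/(1 - |lambda_2|)
= log(100)/(1 - 0.7200) = 4.6052/0.2800
= 16.4470

16.4470


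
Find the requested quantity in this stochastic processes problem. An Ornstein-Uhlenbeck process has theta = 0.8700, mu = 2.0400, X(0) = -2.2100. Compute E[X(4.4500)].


E[X(t)] = mu + (X(0) - mu)*exp(-theta*t)
= 2.0400 + (-2.2100 - 2.0400)*exp(-0.8700*4.4500)
= 2.0400 + -4.2500 * 0.0208
= 1.9515

1.9515


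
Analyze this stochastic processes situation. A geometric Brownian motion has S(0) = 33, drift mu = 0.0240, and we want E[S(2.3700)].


E[S(t)] = S(0) * exp(mu * t)
= 33 * exp(0.0240 * 2.3700)
= 33 * 1.0585
= 34.9314

34.9314


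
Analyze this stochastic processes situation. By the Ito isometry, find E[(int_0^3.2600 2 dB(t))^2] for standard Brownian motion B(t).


By Ito isometry: E[(int f dB)^2] = int f^2 dt
= 2^2 * 3.2600
= 4 * 3.2600 = 13.0400

13.0400


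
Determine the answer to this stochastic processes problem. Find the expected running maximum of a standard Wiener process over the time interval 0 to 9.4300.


E(max B(s)) = sqrt(2t/pi)
= sqrt(2*9.4300/pi)
= sqrt(6.0033)
= 2.4502

2.4502


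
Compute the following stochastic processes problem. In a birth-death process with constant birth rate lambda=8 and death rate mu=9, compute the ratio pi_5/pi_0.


For birth-death process, pi_n/pi_0 = (lambda/mu)^n
= (8/9)^5
= 0.5549

0.5549


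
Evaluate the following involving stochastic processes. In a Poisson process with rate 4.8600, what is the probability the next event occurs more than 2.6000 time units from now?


P(X > t) = exp(-lambda * t)
= exp(-4.8600 * 2.6000)
= exp(-12.6360) = 3.2528e-06

3.2528e-06


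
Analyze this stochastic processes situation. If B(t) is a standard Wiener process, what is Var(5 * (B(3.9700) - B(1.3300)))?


Var(alpha*(B(t)-B(s))) = alpha^2 * (t-s)
= 5^2 * (3.9700 - 1.3300)
= 25 * 2.6400
= 66.0000

66.0000


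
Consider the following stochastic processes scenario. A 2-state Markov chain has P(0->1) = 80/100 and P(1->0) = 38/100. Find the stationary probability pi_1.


Stationary distribution: pi_0 = p10/(p01+p10), pi_1 = p01/(p01+p10)
p01 = 0.8000, p10 = 0.3800
pi_1 = 0.6780

0.6780


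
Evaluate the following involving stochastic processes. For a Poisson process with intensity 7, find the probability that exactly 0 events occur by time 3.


P(N(t)=k) = (lambda*t)^k * exp(-lambda*t) / k!
lambda*t = 21
= 21^0 * exp(-21) / 0!
= 1 * 7.5826e-10 / 1
= 7.5826e-10

7.5826e-10


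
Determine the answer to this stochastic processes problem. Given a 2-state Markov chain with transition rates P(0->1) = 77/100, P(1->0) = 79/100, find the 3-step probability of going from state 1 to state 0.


Computing P^3 by matrix multiplication.
P = [[0.2300, 0.7700], [0.7900, 0.2100]]
After raising P to the power 3:
P^3(1,0) = 0.5953

0.5953


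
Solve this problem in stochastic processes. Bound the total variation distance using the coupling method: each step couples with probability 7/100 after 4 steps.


TV distance bound <= (1-delta)^n
= (1 - 0.0700)^4
= 0.9300^4
= 0.7481

0.7481


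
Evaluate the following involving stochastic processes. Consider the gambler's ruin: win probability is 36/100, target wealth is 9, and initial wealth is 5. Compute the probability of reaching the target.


Gambler's ruin formula:
r = q/p = 0.6400/0.3600 = 1.7778
P(win) = (1 - r^i)/(1 - r^N)
= (1 - 1.7778^5)/(1 - 1.7778^9)
= 0.0950

0.0950


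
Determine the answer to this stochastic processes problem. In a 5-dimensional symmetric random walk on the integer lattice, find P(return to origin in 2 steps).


P(return in 2 steps) = P(reverse first step) = 1/(2d)
= 1/10
= 0.1000

0.1000


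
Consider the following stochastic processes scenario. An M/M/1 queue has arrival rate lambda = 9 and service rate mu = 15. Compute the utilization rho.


rho = lambda/mu
= 9/15
= 0.6000

0.6000


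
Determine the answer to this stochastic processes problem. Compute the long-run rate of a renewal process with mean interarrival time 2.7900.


Long-run renewal rate = 1/E(X)
= 1/2.7900
= 0.3584

0.3584


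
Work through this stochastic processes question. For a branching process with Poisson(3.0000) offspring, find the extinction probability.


Since mu = 3.0000 > 1, extinction prob q < 1.
Solve s = exp(mu*(s-1)) iteratively.
q = 0.0595

0.0595


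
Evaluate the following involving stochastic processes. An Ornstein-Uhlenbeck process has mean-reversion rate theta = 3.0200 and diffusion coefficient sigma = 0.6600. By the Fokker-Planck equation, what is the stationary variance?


Stationary variance = sigma^2 / (2*theta)
= 0.6600^2 / (2*3.0200)
= 0.4356 / 6.0400
= 0.0721

0.0721


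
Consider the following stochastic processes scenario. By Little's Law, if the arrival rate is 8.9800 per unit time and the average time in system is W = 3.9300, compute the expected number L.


Little's Law: L = lambda * W
= 8.9800 * 3.9300
= 35.2914

35.2914


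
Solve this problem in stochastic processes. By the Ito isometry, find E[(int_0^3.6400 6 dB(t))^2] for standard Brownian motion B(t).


By Ito isometry: E[(int f dB)^2] = int f^2 dt
= 6^2 * 3.6400
= 36 * 3.6400 = 131.0400

131.0400


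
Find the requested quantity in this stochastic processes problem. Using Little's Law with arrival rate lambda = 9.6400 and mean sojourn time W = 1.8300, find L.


Little's Law: L = lambda * W
= 9.6400 * 1.8300
= 17.6412

17.6412


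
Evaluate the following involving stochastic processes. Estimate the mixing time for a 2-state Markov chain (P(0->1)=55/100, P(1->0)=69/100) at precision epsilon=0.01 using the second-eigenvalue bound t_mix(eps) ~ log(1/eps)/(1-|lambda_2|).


lambda_2 = |1 - p01 - p10| = |1 - 0.5500 - 0.6900| = 0.2400
t_mix ~ log(1/eps)/(1 - |lambda_2|)
= log(100)/(1 - 0.2400) = 4.6052/0.7600
= 6.0594

6.0594


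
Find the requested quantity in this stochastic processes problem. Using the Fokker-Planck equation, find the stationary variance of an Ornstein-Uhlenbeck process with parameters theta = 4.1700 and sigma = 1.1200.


Stationary variance = sigma^2 / (2*theta)
= 1.1200^2 / (2*4.1700)
= 1.2544 / 8.3400
= 0.1504

0.1504


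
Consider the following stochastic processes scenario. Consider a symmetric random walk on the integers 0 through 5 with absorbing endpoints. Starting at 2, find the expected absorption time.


For symmetric RW on 0,...,N with absorbing barriers, E(i) = i*(N-i)
E(2) = 2 * 3 = 6

6


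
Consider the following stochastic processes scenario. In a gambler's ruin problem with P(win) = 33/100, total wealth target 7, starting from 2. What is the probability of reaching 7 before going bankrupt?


Gambler's ruin formula:
r = q/p = 0.6700/0.3300 = 2.0303
P(win) = (1 - r^i)/(1 - r^N)
= (1 - 2.0303^2)/(1 - 2.0303^7)
= 0.0221

0.0221


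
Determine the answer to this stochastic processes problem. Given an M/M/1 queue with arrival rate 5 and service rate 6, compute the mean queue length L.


rho = 5/6 = 0.8333
L = rho/(1-rho)
= 0.8333/0.1667
= 5.0000

5.0000


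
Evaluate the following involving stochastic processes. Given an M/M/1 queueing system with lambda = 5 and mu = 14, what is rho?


rho = lambda/mu
= 5/14
= 0.3571

0.3571


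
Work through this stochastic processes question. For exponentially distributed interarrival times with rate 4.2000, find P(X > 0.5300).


P(X > t) = exp(-lambda * t)
= exp(-4.2000 * 0.5300)
= exp(-2.2260) = 0.1080

0.1080


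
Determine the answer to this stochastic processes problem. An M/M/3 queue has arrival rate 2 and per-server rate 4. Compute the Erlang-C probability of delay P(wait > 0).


a = lambda/mu = 0.5000
rho = a/c = 0.1667
Erlang-C formula applied:
C(c,a) = 0.0152

0.0152


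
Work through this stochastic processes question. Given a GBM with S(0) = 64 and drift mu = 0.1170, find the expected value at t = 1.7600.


E[S(t)] = S(0) * exp(mu * t)
= 64 * exp(0.1170 * 1.7600)
= 64 * 1.2287
= 78.6339

78.6339


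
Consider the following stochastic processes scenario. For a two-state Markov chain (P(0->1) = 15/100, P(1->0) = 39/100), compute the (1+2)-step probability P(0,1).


P^3 = P^1 * P^2
Computing via matrix multiplication of the transition matrix.
Entry (0,1) of P^3 = 0.2507

0.2507


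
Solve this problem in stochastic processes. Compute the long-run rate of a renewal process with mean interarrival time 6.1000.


Long-run renewal rate = 1/E(X)
= 1/6.1000
= 0.1639

0.1639
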